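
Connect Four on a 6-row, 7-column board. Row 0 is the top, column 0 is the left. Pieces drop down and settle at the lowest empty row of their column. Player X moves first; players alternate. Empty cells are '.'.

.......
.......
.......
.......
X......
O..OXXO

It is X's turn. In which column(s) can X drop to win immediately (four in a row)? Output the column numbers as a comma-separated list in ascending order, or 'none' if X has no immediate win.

Answer: none

Derivation:
col 0: drop X → no win
col 1: drop X → no win
col 2: drop X → no win
col 3: drop X → no win
col 4: drop X → no win
col 5: drop X → no win
col 6: drop X → no win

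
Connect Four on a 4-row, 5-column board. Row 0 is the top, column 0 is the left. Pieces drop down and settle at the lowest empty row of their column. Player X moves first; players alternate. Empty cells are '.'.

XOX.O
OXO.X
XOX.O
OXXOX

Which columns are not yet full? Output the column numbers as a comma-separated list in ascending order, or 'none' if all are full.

Answer: 3

Derivation:
col 0: top cell = 'X' → FULL
col 1: top cell = 'O' → FULL
col 2: top cell = 'X' → FULL
col 3: top cell = '.' → open
col 4: top cell = 'O' → FULL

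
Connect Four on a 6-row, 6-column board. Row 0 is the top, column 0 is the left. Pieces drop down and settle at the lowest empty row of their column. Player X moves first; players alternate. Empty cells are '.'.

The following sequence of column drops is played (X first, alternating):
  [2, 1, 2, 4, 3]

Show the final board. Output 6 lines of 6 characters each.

Answer: ......
......
......
......
..X...
.OXXO.

Derivation:
Move 1: X drops in col 2, lands at row 5
Move 2: O drops in col 1, lands at row 5
Move 3: X drops in col 2, lands at row 4
Move 4: O drops in col 4, lands at row 5
Move 5: X drops in col 3, lands at row 5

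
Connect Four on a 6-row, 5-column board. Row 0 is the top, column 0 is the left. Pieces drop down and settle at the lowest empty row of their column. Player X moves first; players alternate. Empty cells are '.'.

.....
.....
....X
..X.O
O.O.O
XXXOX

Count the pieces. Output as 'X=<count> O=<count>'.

X=6 O=5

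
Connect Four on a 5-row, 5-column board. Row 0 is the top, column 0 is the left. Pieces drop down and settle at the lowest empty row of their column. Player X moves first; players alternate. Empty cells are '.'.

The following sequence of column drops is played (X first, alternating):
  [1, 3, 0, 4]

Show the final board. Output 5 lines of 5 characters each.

Answer: .....
.....
.....
.....
XX.OO

Derivation:
Move 1: X drops in col 1, lands at row 4
Move 2: O drops in col 3, lands at row 4
Move 3: X drops in col 0, lands at row 4
Move 4: O drops in col 4, lands at row 4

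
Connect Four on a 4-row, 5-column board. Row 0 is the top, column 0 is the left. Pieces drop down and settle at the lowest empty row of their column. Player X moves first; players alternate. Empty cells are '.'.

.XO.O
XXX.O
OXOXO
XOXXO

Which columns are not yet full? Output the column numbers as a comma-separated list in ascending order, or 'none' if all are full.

col 0: top cell = '.' → open
col 1: top cell = 'X' → FULL
col 2: top cell = 'O' → FULL
col 3: top cell = '.' → open
col 4: top cell = 'O' → FULL

Answer: 0,3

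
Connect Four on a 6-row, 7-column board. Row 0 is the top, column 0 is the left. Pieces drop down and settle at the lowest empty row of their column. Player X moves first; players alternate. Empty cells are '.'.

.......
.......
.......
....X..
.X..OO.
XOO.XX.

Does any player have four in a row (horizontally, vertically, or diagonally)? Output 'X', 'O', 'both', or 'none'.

none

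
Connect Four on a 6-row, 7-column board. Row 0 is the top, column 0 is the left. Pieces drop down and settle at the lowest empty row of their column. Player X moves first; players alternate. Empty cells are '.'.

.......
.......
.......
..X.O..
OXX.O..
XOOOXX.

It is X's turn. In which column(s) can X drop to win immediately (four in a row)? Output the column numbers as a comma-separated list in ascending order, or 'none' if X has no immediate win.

col 0: drop X → no win
col 1: drop X → no win
col 2: drop X → no win
col 3: drop X → no win
col 4: drop X → no win
col 5: drop X → no win
col 6: drop X → no win

Answer: none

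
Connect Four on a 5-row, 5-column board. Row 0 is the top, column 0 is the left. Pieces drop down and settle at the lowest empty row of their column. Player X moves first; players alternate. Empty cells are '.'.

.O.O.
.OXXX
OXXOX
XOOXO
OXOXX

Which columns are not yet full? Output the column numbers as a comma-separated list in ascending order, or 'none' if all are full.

col 0: top cell = '.' → open
col 1: top cell = 'O' → FULL
col 2: top cell = '.' → open
col 3: top cell = 'O' → FULL
col 4: top cell = '.' → open

Answer: 0,2,4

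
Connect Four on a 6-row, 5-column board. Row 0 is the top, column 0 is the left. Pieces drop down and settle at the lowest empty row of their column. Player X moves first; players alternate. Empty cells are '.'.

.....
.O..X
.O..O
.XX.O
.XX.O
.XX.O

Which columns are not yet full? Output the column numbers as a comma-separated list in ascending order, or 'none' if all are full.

col 0: top cell = '.' → open
col 1: top cell = '.' → open
col 2: top cell = '.' → open
col 3: top cell = '.' → open
col 4: top cell = '.' → open

Answer: 0,1,2,3,4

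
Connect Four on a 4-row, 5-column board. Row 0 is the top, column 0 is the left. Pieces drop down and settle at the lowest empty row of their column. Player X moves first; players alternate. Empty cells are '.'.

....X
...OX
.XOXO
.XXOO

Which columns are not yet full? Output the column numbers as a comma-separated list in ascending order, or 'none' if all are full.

Answer: 0,1,2,3

Derivation:
col 0: top cell = '.' → open
col 1: top cell = '.' → open
col 2: top cell = '.' → open
col 3: top cell = '.' → open
col 4: top cell = 'X' → FULL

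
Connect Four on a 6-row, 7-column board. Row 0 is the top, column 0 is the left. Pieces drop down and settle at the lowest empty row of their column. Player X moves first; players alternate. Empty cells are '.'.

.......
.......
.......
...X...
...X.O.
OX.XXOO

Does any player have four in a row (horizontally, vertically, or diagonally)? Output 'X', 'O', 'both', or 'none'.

none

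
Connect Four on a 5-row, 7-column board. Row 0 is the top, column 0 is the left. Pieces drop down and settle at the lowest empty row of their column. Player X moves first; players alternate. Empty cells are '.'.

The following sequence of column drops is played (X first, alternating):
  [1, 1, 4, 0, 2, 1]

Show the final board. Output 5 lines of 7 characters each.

Move 1: X drops in col 1, lands at row 4
Move 2: O drops in col 1, lands at row 3
Move 3: X drops in col 4, lands at row 4
Move 4: O drops in col 0, lands at row 4
Move 5: X drops in col 2, lands at row 4
Move 6: O drops in col 1, lands at row 2

Answer: .......
.......
.O.....
.O.....
OXX.X..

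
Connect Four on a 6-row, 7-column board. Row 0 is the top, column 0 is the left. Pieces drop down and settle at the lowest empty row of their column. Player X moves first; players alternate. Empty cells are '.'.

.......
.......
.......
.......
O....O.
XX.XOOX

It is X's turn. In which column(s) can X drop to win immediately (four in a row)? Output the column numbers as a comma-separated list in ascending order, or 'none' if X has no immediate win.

Answer: 2

Derivation:
col 0: drop X → no win
col 1: drop X → no win
col 2: drop X → WIN!
col 3: drop X → no win
col 4: drop X → no win
col 5: drop X → no win
col 6: drop X → no win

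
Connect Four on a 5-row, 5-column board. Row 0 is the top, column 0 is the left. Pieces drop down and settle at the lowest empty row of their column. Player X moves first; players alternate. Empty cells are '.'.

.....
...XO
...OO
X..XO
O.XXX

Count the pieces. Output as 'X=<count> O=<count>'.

X=6 O=5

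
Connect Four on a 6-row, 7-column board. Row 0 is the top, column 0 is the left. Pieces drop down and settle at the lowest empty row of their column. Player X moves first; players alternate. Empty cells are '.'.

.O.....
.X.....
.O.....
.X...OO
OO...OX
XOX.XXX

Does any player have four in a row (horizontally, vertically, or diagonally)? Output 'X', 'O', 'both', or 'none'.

none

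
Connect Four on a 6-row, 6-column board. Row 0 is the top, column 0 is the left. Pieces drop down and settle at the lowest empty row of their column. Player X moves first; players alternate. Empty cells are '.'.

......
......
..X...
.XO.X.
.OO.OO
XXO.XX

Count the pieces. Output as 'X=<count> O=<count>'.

X=7 O=6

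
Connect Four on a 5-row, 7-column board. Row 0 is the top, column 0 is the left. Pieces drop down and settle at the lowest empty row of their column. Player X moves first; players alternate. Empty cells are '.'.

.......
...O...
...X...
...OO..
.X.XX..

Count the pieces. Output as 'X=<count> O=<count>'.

X=4 O=3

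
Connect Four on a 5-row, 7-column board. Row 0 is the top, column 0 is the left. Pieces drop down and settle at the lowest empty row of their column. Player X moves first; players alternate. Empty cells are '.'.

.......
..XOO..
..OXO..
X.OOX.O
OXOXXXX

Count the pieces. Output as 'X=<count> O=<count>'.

X=9 O=9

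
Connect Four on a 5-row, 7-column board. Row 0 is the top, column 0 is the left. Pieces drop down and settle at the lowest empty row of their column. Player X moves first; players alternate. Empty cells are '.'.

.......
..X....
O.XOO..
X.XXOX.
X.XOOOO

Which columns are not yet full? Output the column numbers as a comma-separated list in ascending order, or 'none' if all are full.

Answer: 0,1,2,3,4,5,6

Derivation:
col 0: top cell = '.' → open
col 1: top cell = '.' → open
col 2: top cell = '.' → open
col 3: top cell = '.' → open
col 4: top cell = '.' → open
col 5: top cell = '.' → open
col 6: top cell = '.' → open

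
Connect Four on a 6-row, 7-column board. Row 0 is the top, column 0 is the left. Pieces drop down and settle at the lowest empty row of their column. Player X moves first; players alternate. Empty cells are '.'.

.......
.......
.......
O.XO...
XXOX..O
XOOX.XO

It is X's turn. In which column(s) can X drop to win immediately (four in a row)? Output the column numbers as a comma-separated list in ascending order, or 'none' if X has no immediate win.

col 0: drop X → no win
col 1: drop X → no win
col 2: drop X → no win
col 3: drop X → WIN!
col 4: drop X → no win
col 5: drop X → no win
col 6: drop X → no win

Answer: 3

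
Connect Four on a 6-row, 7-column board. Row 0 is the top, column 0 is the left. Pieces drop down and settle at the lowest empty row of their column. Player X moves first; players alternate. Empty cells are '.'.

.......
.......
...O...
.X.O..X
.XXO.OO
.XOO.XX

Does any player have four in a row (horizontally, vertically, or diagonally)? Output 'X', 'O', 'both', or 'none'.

O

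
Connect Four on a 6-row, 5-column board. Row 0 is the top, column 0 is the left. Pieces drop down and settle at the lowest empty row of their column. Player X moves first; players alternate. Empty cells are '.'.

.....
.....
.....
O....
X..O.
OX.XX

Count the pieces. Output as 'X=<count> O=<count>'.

X=4 O=3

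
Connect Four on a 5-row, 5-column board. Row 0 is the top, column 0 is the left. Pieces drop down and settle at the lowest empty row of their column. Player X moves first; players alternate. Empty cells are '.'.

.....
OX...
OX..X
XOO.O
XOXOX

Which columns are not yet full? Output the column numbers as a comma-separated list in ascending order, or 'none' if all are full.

Answer: 0,1,2,3,4

Derivation:
col 0: top cell = '.' → open
col 1: top cell = '.' → open
col 2: top cell = '.' → open
col 3: top cell = '.' → open
col 4: top cell = '.' → open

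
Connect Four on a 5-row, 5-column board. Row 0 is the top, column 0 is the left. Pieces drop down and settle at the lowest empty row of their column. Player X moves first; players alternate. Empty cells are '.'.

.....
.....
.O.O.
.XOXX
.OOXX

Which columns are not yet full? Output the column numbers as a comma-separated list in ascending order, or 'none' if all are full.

Answer: 0,1,2,3,4

Derivation:
col 0: top cell = '.' → open
col 1: top cell = '.' → open
col 2: top cell = '.' → open
col 3: top cell = '.' → open
col 4: top cell = '.' → open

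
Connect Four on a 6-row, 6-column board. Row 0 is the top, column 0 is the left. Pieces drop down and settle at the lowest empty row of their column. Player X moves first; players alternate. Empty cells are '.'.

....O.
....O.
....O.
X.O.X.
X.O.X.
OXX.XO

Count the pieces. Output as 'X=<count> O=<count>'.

X=7 O=7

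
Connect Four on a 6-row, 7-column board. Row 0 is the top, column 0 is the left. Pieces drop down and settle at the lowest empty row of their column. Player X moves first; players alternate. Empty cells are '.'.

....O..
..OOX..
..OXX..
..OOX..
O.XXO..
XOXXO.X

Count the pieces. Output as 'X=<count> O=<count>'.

X=10 O=10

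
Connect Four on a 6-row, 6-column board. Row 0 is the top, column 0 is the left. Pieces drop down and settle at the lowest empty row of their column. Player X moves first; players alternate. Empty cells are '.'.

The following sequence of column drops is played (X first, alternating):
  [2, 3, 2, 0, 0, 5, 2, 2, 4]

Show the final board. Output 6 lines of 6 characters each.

Answer: ......
......
..O...
..X...
X.X...
O.XOXO

Derivation:
Move 1: X drops in col 2, lands at row 5
Move 2: O drops in col 3, lands at row 5
Move 3: X drops in col 2, lands at row 4
Move 4: O drops in col 0, lands at row 5
Move 5: X drops in col 0, lands at row 4
Move 6: O drops in col 5, lands at row 5
Move 7: X drops in col 2, lands at row 3
Move 8: O drops in col 2, lands at row 2
Move 9: X drops in col 4, lands at row 5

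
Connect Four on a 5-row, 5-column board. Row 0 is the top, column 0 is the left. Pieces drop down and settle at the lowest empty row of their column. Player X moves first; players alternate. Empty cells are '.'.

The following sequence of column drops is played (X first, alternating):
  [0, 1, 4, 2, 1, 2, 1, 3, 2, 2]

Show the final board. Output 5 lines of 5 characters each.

Move 1: X drops in col 0, lands at row 4
Move 2: O drops in col 1, lands at row 4
Move 3: X drops in col 4, lands at row 4
Move 4: O drops in col 2, lands at row 4
Move 5: X drops in col 1, lands at row 3
Move 6: O drops in col 2, lands at row 3
Move 7: X drops in col 1, lands at row 2
Move 8: O drops in col 3, lands at row 4
Move 9: X drops in col 2, lands at row 2
Move 10: O drops in col 2, lands at row 1

Answer: .....
..O..
.XX..
.XO..
XOOOX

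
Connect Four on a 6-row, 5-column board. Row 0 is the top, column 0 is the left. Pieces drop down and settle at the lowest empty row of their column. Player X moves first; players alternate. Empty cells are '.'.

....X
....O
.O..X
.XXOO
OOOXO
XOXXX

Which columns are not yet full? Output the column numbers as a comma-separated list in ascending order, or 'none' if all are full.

Answer: 0,1,2,3

Derivation:
col 0: top cell = '.' → open
col 1: top cell = '.' → open
col 2: top cell = '.' → open
col 3: top cell = '.' → open
col 4: top cell = 'X' → FULL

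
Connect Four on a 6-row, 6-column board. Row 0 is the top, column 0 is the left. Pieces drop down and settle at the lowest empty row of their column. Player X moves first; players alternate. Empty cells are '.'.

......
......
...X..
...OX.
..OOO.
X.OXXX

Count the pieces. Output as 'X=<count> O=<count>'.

X=6 O=5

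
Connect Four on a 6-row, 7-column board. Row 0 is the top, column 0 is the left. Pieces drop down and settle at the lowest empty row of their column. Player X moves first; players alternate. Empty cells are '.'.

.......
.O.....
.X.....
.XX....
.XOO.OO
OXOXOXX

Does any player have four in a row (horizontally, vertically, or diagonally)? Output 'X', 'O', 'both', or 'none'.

X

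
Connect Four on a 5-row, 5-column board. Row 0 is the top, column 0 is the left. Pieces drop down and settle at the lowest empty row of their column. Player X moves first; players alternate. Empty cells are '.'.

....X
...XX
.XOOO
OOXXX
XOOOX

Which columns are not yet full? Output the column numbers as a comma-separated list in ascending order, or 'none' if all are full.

col 0: top cell = '.' → open
col 1: top cell = '.' → open
col 2: top cell = '.' → open
col 3: top cell = '.' → open
col 4: top cell = 'X' → FULL

Answer: 0,1,2,3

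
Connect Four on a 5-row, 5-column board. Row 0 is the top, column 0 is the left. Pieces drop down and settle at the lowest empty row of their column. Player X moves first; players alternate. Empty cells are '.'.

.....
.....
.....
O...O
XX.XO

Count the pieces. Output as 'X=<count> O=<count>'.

X=3 O=3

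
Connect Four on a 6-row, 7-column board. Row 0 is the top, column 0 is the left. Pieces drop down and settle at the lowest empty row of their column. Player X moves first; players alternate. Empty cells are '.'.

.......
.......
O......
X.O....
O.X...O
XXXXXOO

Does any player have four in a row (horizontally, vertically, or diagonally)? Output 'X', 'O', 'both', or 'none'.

X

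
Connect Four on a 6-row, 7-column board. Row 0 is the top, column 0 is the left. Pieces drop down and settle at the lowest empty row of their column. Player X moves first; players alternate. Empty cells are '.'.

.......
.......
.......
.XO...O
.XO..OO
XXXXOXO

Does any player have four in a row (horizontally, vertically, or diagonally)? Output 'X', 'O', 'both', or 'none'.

X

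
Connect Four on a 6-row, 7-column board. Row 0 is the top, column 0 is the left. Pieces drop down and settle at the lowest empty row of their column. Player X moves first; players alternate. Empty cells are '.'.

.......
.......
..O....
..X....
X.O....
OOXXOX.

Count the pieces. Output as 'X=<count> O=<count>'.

X=5 O=5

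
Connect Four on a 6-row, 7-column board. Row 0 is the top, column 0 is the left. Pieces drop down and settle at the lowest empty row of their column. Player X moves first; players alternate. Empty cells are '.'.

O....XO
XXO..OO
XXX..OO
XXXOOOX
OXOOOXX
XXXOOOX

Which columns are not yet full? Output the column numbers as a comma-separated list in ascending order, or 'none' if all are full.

Answer: 1,2,3,4

Derivation:
col 0: top cell = 'O' → FULL
col 1: top cell = '.' → open
col 2: top cell = '.' → open
col 3: top cell = '.' → open
col 4: top cell = '.' → open
col 5: top cell = 'X' → FULL
col 6: top cell = 'O' → FULL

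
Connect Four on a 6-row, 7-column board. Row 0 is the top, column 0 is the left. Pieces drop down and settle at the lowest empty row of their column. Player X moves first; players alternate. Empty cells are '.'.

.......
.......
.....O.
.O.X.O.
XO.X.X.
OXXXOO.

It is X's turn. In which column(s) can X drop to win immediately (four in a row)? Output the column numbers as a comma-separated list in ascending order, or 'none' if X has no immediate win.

Answer: 3

Derivation:
col 0: drop X → no win
col 1: drop X → no win
col 2: drop X → no win
col 3: drop X → WIN!
col 4: drop X → no win
col 5: drop X → no win
col 6: drop X → no win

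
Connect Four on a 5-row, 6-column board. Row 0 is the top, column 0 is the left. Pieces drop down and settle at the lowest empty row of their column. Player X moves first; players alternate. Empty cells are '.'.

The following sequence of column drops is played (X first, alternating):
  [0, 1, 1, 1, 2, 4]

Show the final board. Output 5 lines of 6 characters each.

Answer: ......
......
.O....
.X....
XOX.O.

Derivation:
Move 1: X drops in col 0, lands at row 4
Move 2: O drops in col 1, lands at row 4
Move 3: X drops in col 1, lands at row 3
Move 4: O drops in col 1, lands at row 2
Move 5: X drops in col 2, lands at row 4
Move 6: O drops in col 4, lands at row 4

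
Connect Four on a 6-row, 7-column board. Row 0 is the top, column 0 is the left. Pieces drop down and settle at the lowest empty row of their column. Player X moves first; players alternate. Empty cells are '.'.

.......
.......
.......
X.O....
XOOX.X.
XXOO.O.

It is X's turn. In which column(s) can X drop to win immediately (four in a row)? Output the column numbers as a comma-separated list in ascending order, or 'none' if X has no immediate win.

Answer: 0

Derivation:
col 0: drop X → WIN!
col 1: drop X → no win
col 2: drop X → no win
col 3: drop X → no win
col 4: drop X → no win
col 5: drop X → no win
col 6: drop X → no win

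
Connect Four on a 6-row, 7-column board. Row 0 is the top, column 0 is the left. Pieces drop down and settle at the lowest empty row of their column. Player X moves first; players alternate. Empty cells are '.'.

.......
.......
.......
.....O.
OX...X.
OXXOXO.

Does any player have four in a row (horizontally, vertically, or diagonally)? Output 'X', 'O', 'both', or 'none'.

none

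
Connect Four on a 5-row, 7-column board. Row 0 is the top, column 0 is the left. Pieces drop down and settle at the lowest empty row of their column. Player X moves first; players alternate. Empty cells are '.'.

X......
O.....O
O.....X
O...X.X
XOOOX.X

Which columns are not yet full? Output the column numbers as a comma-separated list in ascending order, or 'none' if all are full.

col 0: top cell = 'X' → FULL
col 1: top cell = '.' → open
col 2: top cell = '.' → open
col 3: top cell = '.' → open
col 4: top cell = '.' → open
col 5: top cell = '.' → open
col 6: top cell = '.' → open

Answer: 1,2,3,4,5,6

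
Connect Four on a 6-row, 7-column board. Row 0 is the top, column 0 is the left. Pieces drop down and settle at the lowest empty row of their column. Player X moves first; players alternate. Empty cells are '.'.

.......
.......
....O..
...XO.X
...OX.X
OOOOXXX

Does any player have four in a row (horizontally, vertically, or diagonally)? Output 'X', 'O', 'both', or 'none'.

O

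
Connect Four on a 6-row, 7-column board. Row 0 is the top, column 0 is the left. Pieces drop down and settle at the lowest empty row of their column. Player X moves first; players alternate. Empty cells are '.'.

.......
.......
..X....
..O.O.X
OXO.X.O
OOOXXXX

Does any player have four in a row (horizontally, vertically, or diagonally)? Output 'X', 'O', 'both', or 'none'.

X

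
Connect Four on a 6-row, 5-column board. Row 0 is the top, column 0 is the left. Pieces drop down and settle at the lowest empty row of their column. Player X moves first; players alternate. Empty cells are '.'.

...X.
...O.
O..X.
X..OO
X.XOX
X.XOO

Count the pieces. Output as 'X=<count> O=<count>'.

X=8 O=7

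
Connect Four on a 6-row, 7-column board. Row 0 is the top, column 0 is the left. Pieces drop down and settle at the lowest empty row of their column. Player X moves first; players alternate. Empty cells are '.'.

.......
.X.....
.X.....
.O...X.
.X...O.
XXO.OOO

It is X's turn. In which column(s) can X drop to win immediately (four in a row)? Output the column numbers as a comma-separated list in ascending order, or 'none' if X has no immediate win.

col 0: drop X → no win
col 1: drop X → no win
col 2: drop X → no win
col 3: drop X → no win
col 4: drop X → no win
col 5: drop X → no win
col 6: drop X → no win

Answer: none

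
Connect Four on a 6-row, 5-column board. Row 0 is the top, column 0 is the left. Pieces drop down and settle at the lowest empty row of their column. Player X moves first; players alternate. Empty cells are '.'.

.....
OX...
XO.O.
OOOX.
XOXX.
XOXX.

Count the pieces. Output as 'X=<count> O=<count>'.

X=9 O=8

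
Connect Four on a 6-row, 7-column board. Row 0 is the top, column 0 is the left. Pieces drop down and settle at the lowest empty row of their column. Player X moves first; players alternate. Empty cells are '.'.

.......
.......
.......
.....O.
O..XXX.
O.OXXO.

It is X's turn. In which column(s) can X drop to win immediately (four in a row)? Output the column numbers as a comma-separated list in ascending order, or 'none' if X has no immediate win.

col 0: drop X → no win
col 1: drop X → no win
col 2: drop X → WIN!
col 3: drop X → no win
col 4: drop X → no win
col 5: drop X → no win
col 6: drop X → no win

Answer: 2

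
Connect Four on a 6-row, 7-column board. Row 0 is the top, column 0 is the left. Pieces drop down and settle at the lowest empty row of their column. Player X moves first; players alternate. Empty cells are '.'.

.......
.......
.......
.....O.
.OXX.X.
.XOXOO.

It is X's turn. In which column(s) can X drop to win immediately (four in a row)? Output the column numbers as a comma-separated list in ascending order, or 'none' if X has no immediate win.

col 0: drop X → no win
col 1: drop X → no win
col 2: drop X → no win
col 3: drop X → no win
col 4: drop X → WIN!
col 5: drop X → no win
col 6: drop X → no win

Answer: 4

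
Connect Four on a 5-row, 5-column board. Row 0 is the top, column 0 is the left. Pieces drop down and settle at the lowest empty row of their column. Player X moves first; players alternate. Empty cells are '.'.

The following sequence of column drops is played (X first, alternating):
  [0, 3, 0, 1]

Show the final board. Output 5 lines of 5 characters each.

Answer: .....
.....
.....
X....
XO.O.

Derivation:
Move 1: X drops in col 0, lands at row 4
Move 2: O drops in col 3, lands at row 4
Move 3: X drops in col 0, lands at row 3
Move 4: O drops in col 1, lands at row 4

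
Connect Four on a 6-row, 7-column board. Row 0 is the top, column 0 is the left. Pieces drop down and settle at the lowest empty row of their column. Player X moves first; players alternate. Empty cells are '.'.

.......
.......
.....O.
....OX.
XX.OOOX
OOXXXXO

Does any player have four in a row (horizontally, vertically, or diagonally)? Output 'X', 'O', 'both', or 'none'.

X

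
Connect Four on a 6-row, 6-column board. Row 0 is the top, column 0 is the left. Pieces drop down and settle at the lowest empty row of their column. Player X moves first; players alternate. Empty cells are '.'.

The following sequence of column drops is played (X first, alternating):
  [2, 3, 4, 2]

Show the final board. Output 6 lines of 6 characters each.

Answer: ......
......
......
......
..O...
..XOX.

Derivation:
Move 1: X drops in col 2, lands at row 5
Move 2: O drops in col 3, lands at row 5
Move 3: X drops in col 4, lands at row 5
Move 4: O drops in col 2, lands at row 4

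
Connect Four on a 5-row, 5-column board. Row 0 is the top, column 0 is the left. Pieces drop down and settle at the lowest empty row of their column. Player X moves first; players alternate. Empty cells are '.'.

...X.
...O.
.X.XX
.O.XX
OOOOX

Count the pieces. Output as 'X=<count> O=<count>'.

X=7 O=6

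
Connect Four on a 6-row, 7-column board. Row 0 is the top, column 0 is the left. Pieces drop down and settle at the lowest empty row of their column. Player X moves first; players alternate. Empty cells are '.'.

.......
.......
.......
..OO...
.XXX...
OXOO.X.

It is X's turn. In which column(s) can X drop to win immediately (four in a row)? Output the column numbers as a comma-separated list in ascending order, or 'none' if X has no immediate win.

Answer: 0

Derivation:
col 0: drop X → WIN!
col 1: drop X → no win
col 2: drop X → no win
col 3: drop X → no win
col 4: drop X → no win
col 5: drop X → no win
col 6: drop X → no win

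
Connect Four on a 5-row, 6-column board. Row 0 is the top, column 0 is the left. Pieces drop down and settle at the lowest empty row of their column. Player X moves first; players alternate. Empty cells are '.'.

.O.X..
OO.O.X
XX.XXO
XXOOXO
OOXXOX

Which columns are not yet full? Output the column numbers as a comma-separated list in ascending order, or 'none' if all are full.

Answer: 0,2,4,5

Derivation:
col 0: top cell = '.' → open
col 1: top cell = 'O' → FULL
col 2: top cell = '.' → open
col 3: top cell = 'X' → FULL
col 4: top cell = '.' → open
col 5: top cell = '.' → open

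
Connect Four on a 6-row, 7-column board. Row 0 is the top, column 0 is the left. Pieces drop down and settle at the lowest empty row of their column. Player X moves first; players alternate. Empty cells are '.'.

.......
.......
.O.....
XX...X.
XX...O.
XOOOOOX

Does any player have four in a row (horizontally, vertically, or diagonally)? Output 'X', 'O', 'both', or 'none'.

O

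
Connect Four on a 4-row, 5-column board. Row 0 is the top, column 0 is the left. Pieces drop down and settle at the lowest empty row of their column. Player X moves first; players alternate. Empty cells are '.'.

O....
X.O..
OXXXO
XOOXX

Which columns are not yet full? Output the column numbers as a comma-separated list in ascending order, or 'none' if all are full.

col 0: top cell = 'O' → FULL
col 1: top cell = '.' → open
col 2: top cell = '.' → open
col 3: top cell = '.' → open
col 4: top cell = '.' → open

Answer: 1,2,3,4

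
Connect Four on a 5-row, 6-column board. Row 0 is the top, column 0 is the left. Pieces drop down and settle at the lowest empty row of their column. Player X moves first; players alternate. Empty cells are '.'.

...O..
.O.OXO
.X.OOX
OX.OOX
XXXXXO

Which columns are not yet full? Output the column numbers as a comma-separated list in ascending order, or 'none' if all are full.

col 0: top cell = '.' → open
col 1: top cell = '.' → open
col 2: top cell = '.' → open
col 3: top cell = 'O' → FULL
col 4: top cell = '.' → open
col 5: top cell = '.' → open

Answer: 0,1,2,4,5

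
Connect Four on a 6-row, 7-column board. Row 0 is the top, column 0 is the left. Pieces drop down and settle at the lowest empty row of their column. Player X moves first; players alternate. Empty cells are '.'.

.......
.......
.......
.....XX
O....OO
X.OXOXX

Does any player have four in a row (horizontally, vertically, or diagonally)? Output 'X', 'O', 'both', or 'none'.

none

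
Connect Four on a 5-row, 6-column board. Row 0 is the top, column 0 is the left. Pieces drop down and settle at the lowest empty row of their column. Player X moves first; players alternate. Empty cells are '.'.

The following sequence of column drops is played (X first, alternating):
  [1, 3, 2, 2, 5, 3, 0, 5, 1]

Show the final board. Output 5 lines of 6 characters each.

Answer: ......
......
......
.XOO.O
XXXO.X

Derivation:
Move 1: X drops in col 1, lands at row 4
Move 2: O drops in col 3, lands at row 4
Move 3: X drops in col 2, lands at row 4
Move 4: O drops in col 2, lands at row 3
Move 5: X drops in col 5, lands at row 4
Move 6: O drops in col 3, lands at row 3
Move 7: X drops in col 0, lands at row 4
Move 8: O drops in col 5, lands at row 3
Move 9: X drops in col 1, lands at row 3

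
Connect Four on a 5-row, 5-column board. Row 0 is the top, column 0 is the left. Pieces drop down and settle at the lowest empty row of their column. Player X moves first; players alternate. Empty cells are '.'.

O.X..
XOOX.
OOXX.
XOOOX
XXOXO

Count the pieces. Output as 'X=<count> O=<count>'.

X=10 O=10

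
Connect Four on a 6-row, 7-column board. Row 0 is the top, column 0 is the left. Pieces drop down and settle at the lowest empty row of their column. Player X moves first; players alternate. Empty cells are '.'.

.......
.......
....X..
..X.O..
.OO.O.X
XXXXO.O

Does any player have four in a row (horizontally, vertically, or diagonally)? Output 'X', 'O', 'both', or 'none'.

X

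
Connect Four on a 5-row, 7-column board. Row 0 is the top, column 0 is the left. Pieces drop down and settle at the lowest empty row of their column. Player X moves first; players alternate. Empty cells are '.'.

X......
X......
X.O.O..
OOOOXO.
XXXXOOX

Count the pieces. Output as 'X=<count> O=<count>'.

X=9 O=9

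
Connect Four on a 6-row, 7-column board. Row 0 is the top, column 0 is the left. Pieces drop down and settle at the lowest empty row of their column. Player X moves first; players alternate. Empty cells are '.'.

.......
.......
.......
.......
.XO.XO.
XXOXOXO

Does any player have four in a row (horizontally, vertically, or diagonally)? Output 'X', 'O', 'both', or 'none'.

none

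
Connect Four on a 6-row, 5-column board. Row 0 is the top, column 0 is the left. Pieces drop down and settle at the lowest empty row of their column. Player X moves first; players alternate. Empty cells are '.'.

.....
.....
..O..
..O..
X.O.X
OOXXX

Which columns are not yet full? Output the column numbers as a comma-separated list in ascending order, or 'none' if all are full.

col 0: top cell = '.' → open
col 1: top cell = '.' → open
col 2: top cell = '.' → open
col 3: top cell = '.' → open
col 4: top cell = '.' → open

Answer: 0,1,2,3,4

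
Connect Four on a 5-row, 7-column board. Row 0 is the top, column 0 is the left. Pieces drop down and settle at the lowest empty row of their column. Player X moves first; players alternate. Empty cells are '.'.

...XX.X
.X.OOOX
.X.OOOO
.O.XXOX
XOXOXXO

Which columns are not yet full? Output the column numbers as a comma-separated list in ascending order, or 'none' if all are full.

col 0: top cell = '.' → open
col 1: top cell = '.' → open
col 2: top cell = '.' → open
col 3: top cell = 'X' → FULL
col 4: top cell = 'X' → FULL
col 5: top cell = '.' → open
col 6: top cell = 'X' → FULL

Answer: 0,1,2,5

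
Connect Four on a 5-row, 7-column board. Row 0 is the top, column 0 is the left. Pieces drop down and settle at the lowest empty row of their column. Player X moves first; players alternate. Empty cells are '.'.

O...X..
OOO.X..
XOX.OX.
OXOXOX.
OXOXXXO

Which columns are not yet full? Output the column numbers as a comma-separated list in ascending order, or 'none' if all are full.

col 0: top cell = 'O' → FULL
col 1: top cell = '.' → open
col 2: top cell = '.' → open
col 3: top cell = '.' → open
col 4: top cell = 'X' → FULL
col 5: top cell = '.' → open
col 6: top cell = '.' → open

Answer: 1,2,3,5,6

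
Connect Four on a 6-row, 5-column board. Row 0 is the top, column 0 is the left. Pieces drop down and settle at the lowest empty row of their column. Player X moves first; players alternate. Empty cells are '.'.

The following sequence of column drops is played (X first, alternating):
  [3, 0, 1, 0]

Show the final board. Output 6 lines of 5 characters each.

Answer: .....
.....
.....
.....
O....
OX.X.

Derivation:
Move 1: X drops in col 3, lands at row 5
Move 2: O drops in col 0, lands at row 5
Move 3: X drops in col 1, lands at row 5
Move 4: O drops in col 0, lands at row 4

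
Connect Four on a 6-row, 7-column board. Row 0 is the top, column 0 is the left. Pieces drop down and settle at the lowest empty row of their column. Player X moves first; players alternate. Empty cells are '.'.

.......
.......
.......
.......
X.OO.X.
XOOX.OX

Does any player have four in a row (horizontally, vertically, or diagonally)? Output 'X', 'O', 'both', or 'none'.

none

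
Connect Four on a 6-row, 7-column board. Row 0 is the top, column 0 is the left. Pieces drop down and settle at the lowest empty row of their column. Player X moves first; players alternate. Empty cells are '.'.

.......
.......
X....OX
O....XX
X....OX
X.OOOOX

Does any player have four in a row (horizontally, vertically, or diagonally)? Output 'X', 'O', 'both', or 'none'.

both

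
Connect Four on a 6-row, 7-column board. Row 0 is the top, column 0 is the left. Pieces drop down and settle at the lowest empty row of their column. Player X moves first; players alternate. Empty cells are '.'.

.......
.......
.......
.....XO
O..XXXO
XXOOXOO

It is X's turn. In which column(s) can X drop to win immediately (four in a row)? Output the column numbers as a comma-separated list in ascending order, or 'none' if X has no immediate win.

Answer: 2

Derivation:
col 0: drop X → no win
col 1: drop X → no win
col 2: drop X → WIN!
col 3: drop X → no win
col 4: drop X → no win
col 5: drop X → no win
col 6: drop X → no win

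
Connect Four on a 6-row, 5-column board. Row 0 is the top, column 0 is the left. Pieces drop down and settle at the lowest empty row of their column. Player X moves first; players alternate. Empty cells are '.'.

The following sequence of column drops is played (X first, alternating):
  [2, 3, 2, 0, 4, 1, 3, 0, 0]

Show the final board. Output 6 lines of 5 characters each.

Answer: .....
.....
.....
X....
O.XX.
OOXOX

Derivation:
Move 1: X drops in col 2, lands at row 5
Move 2: O drops in col 3, lands at row 5
Move 3: X drops in col 2, lands at row 4
Move 4: O drops in col 0, lands at row 5
Move 5: X drops in col 4, lands at row 5
Move 6: O drops in col 1, lands at row 5
Move 7: X drops in col 3, lands at row 4
Move 8: O drops in col 0, lands at row 4
Move 9: X drops in col 0, lands at row 3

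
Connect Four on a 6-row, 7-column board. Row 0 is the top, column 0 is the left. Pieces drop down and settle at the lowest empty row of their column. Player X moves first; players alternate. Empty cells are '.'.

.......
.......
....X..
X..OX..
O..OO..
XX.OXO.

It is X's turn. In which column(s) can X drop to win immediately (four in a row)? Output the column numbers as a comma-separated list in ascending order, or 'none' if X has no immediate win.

col 0: drop X → no win
col 1: drop X → no win
col 2: drop X → no win
col 3: drop X → no win
col 4: drop X → no win
col 5: drop X → no win
col 6: drop X → no win

Answer: none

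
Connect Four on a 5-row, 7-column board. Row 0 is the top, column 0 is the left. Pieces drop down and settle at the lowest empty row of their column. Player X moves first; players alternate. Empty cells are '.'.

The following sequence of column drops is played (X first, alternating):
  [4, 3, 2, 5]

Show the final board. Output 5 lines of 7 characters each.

Move 1: X drops in col 4, lands at row 4
Move 2: O drops in col 3, lands at row 4
Move 3: X drops in col 2, lands at row 4
Move 4: O drops in col 5, lands at row 4

Answer: .......
.......
.......
.......
..XOXO.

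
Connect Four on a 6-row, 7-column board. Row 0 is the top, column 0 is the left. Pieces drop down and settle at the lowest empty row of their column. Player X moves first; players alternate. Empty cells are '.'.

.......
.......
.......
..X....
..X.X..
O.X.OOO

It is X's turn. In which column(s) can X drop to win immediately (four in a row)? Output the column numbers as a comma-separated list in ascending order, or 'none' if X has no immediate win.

col 0: drop X → no win
col 1: drop X → no win
col 2: drop X → WIN!
col 3: drop X → no win
col 4: drop X → no win
col 5: drop X → no win
col 6: drop X → no win

Answer: 2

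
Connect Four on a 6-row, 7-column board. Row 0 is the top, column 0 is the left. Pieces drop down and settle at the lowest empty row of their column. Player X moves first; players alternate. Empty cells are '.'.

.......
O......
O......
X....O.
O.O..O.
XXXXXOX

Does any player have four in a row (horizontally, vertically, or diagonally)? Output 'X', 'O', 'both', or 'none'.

X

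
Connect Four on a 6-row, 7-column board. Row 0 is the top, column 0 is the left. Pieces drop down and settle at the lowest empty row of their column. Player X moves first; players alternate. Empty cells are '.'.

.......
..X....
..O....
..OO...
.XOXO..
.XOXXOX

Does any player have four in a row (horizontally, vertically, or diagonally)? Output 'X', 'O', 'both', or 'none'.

O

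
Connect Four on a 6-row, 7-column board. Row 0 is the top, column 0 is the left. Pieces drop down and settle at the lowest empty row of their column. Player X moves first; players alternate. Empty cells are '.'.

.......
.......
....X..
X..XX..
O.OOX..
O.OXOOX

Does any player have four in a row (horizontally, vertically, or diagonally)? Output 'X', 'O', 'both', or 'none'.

none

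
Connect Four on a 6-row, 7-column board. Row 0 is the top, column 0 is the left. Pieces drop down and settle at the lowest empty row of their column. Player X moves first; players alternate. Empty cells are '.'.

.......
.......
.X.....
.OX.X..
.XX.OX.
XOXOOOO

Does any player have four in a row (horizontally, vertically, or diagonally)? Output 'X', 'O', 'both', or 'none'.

O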